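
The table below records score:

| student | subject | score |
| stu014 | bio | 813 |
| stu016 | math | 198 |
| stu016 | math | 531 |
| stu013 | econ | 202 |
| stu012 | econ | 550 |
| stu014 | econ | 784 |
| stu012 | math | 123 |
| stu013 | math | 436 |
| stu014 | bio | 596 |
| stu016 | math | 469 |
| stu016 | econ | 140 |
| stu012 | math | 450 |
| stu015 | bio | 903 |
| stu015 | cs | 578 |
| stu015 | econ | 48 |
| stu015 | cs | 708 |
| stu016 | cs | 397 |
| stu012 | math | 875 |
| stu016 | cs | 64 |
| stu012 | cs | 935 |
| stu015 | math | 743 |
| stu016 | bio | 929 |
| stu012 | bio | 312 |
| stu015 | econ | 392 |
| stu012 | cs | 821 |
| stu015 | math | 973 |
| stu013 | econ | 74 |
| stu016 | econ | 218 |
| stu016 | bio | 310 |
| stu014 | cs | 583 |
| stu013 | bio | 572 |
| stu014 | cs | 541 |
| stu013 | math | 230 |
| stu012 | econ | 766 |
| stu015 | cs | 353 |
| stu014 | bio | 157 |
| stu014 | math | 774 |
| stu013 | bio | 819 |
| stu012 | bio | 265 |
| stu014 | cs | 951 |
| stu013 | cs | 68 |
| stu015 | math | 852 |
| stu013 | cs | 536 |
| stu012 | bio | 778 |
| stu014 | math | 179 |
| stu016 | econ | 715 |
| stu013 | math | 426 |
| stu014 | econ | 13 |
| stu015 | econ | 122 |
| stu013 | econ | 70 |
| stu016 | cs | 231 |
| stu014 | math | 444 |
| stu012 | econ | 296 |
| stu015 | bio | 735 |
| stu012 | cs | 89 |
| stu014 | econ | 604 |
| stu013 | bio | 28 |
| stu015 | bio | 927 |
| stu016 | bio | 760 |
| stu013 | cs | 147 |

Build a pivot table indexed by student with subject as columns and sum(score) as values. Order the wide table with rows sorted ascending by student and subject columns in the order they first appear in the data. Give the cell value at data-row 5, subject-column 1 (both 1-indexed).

1999

With rows sorted ascending by student, row 5 is student=stu016. subject columns in first-appearance order: bio, math, econ, cs; column 1 is bio.
Long rows with student=stu016, subject=bio: 929 + 310 + 760 = 1999.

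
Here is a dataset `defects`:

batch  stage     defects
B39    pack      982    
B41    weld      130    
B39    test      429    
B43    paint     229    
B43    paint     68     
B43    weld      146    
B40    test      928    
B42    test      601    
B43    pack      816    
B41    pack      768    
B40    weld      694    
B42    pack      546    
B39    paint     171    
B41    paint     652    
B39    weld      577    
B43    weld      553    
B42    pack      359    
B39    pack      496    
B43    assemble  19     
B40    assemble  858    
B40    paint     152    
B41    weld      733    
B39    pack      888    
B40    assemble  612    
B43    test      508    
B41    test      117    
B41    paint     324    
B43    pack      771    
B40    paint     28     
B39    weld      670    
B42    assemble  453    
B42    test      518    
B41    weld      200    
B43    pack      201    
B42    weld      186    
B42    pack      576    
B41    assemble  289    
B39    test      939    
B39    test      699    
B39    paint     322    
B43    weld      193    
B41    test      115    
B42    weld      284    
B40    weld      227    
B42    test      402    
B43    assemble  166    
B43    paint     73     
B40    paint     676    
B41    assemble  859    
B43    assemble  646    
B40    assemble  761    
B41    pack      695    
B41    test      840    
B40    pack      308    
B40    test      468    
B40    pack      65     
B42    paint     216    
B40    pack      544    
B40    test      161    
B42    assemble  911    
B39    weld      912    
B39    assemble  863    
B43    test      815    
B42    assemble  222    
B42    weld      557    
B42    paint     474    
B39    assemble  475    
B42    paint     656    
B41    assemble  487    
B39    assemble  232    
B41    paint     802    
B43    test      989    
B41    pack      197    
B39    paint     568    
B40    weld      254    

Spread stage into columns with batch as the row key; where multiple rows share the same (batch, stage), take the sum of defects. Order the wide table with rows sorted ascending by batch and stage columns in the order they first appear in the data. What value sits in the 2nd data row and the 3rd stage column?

With rows sorted ascending by batch, row 2 is batch=B40. stage columns in first-appearance order: pack, weld, test, paint, assemble; column 3 is test.
Long rows with batch=B40, stage=test: 928 + 468 + 161 = 1557.

1557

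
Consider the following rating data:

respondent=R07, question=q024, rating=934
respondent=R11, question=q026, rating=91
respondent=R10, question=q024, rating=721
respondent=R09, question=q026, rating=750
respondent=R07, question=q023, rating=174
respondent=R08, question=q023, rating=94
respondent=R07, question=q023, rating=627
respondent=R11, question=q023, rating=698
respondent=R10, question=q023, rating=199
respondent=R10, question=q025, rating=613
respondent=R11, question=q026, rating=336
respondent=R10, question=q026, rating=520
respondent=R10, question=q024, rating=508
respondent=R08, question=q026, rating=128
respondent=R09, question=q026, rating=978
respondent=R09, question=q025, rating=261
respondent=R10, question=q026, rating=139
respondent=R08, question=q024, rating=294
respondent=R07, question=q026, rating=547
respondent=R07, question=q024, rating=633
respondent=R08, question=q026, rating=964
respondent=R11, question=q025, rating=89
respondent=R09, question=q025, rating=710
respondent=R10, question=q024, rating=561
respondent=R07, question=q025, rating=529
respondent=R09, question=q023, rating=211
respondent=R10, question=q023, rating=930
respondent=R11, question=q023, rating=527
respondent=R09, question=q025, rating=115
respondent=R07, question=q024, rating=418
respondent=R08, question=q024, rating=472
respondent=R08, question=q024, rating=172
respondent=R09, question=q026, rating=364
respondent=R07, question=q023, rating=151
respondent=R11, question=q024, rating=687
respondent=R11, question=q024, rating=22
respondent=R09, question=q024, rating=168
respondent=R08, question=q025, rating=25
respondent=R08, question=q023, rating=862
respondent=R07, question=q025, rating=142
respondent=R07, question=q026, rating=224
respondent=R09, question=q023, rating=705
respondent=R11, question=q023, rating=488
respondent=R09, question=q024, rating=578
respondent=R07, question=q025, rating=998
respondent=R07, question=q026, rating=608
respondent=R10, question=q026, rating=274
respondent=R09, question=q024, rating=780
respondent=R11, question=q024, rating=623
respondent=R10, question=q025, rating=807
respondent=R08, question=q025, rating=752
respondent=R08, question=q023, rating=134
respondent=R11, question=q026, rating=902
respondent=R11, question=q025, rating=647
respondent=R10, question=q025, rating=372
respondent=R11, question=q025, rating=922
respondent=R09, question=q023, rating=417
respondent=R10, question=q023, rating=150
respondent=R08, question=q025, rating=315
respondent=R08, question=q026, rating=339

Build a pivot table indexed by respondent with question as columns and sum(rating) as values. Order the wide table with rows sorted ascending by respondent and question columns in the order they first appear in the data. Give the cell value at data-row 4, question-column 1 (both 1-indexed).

1790

With rows sorted ascending by respondent, row 4 is respondent=R10. question columns in first-appearance order: q024, q026, q023, q025; column 1 is q024.
Long rows with respondent=R10, question=q024: 721 + 508 + 561 = 1790.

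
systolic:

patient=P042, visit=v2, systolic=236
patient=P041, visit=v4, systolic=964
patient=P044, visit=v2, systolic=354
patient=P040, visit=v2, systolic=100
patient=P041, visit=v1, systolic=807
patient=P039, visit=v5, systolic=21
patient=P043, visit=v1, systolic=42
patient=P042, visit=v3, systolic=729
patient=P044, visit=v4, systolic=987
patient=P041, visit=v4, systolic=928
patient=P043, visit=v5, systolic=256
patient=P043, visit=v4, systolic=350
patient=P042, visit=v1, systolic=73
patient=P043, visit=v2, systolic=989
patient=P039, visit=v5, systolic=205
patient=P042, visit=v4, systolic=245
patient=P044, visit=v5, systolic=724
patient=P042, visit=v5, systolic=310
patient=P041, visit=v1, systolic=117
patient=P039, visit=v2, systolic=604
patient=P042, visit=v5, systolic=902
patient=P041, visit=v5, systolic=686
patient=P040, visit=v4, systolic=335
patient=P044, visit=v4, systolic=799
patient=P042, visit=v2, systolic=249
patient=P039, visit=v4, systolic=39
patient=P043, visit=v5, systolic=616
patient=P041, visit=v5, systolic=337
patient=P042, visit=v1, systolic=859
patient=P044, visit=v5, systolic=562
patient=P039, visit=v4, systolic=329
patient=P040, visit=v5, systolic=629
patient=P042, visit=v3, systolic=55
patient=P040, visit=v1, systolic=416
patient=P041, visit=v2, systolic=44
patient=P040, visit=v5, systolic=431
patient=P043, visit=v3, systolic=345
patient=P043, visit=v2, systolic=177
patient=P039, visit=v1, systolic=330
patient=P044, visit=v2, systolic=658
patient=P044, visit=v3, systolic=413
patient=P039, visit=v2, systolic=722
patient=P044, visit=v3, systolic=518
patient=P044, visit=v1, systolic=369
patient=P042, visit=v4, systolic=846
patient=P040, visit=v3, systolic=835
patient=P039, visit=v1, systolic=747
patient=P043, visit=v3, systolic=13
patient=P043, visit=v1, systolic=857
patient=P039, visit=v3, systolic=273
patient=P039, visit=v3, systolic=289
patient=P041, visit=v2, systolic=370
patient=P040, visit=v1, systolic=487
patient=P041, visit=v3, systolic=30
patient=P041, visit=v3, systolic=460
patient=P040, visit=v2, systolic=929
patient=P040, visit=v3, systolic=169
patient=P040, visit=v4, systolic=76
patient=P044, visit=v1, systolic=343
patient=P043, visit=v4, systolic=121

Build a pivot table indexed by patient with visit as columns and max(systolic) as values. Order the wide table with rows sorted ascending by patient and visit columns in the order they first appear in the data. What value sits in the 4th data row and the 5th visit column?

729

With rows sorted ascending by patient, row 4 is patient=P042. visit columns in first-appearance order: v2, v4, v1, v5, v3; column 5 is v3.
Long rows with patient=P042, visit=v3: max(729, 55) = 729.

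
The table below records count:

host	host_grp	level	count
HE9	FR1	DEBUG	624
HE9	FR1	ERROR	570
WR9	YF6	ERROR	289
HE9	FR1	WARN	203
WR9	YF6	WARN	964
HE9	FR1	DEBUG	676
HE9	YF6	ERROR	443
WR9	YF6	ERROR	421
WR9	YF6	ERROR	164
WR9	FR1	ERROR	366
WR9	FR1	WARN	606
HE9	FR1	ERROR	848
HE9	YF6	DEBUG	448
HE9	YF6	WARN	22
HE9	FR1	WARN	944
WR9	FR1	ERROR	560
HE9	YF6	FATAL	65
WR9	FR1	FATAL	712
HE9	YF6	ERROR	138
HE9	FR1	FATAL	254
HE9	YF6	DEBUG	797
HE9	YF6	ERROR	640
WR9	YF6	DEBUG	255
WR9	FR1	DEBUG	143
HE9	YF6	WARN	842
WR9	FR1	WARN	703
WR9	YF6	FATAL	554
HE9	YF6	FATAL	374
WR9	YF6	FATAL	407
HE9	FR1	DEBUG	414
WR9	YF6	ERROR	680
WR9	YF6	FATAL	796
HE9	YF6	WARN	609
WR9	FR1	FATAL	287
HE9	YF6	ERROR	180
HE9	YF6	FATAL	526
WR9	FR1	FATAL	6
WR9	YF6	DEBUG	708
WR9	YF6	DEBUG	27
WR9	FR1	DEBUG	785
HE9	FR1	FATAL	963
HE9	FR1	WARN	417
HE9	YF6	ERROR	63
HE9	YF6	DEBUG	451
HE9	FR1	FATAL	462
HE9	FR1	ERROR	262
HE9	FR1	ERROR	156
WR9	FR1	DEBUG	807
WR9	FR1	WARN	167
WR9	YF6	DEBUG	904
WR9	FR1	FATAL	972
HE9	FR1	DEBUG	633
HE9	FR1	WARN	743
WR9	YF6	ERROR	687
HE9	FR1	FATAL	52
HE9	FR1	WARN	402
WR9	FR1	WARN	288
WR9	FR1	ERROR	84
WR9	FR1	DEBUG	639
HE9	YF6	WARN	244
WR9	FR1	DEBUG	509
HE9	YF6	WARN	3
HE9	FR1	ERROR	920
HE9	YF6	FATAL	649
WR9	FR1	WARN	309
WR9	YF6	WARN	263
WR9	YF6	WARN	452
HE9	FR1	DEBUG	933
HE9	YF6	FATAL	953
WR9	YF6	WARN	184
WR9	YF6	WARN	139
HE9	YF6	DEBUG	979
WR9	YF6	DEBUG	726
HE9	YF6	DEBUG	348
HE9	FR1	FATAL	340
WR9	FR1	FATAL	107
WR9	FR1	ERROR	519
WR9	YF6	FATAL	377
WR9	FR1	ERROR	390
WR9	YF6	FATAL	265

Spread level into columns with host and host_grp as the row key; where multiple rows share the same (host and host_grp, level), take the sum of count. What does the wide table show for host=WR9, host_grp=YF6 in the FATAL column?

Rows with host=WR9, host_grp=YF6 and level=FATAL: count values are 554, 407, 796, 377, 265.
554 + 407 + 796 + 377 + 265 = 2399.

2399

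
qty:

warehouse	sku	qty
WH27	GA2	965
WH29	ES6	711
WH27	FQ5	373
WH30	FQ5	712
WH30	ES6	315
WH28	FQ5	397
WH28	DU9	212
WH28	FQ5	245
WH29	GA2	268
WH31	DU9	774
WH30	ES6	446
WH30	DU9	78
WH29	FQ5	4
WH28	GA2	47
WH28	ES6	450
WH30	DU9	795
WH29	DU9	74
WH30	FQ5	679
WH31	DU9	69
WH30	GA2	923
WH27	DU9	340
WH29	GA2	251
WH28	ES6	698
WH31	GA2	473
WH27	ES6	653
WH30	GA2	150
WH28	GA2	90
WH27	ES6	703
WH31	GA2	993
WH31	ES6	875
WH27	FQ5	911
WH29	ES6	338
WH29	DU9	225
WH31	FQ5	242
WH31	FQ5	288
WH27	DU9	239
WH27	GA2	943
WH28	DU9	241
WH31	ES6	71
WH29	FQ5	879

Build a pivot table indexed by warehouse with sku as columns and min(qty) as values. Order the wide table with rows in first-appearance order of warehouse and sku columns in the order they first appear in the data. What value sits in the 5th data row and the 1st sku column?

473

With rows in first-appearance order of warehouse, row 5 is warehouse=WH31. sku columns in first-appearance order: GA2, ES6, FQ5, DU9; column 1 is GA2.
Long rows with warehouse=WH31, sku=GA2: min(473, 993) = 473.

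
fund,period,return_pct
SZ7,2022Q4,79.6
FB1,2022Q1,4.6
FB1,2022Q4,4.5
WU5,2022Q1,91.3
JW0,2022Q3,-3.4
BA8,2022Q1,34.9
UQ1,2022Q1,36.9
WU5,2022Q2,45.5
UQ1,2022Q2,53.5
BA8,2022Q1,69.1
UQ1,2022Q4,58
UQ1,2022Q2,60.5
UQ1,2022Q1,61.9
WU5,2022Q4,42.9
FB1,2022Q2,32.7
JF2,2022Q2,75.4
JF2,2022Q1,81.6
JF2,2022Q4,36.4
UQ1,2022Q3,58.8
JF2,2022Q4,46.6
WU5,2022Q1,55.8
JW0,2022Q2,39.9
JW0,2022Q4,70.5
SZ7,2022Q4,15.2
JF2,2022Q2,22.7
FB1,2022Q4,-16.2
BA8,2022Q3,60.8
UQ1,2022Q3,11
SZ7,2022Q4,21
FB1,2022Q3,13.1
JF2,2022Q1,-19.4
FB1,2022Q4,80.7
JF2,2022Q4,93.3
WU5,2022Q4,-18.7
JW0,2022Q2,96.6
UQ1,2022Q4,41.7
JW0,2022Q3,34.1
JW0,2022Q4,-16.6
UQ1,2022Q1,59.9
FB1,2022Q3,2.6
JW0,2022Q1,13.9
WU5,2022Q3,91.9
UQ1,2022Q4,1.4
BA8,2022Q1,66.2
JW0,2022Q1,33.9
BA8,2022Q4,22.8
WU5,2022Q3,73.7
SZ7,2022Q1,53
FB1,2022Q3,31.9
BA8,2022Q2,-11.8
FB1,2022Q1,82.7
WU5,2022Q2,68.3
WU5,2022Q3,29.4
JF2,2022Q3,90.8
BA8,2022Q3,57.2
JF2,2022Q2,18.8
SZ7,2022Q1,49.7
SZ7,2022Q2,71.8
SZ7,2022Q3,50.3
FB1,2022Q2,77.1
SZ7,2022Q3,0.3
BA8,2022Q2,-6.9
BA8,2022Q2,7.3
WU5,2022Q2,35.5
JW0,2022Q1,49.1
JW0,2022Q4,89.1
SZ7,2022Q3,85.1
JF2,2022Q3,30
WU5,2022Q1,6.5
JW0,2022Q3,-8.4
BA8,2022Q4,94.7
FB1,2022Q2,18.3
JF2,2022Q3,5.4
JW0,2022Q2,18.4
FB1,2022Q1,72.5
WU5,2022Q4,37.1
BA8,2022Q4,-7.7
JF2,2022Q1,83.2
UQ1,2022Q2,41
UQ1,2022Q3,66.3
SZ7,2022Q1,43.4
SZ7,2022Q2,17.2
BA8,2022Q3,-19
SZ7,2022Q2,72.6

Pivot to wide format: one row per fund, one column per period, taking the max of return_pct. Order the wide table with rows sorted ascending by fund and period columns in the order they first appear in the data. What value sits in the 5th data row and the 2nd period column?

With rows sorted ascending by fund, row 5 is fund=SZ7. period columns in first-appearance order: 2022Q4, 2022Q1, 2022Q3, 2022Q2; column 2 is 2022Q1.
Long rows with fund=SZ7, period=2022Q1: max(53, 49.7, 43.4) = 53.

53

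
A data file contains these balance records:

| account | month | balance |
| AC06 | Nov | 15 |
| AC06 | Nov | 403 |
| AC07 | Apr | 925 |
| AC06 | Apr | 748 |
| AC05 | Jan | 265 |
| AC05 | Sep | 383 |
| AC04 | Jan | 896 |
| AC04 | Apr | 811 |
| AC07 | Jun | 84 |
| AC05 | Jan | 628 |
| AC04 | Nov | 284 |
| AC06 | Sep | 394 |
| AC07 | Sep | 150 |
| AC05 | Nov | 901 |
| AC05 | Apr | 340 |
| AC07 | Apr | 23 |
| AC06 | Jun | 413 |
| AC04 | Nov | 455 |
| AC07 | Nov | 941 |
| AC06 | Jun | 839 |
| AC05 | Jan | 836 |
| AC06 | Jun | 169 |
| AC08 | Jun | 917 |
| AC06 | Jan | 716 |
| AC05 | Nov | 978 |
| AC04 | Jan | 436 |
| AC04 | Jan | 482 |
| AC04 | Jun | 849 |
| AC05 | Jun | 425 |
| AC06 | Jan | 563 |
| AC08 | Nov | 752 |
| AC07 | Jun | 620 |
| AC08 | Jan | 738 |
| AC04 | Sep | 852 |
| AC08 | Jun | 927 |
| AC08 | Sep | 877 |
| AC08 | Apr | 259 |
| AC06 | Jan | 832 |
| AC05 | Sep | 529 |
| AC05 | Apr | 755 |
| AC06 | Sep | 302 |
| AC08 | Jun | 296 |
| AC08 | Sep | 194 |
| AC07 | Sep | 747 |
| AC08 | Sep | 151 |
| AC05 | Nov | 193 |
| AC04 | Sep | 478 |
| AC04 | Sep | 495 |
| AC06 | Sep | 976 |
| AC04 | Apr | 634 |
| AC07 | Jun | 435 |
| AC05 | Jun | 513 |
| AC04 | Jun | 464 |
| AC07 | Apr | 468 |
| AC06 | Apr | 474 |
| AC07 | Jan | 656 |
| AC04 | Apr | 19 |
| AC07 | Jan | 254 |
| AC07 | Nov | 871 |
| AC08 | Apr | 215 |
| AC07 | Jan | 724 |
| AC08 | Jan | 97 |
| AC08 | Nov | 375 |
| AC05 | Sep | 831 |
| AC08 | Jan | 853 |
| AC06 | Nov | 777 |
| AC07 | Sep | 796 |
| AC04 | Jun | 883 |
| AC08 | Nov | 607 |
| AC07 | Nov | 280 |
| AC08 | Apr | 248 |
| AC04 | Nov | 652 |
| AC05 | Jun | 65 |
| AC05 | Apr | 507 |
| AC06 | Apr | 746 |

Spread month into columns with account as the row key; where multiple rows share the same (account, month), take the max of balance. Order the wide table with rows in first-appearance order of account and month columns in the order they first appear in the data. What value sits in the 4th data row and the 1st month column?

With rows in first-appearance order of account, row 4 is account=AC04. month columns in first-appearance order: Nov, Apr, Jan, Sep, Jun; column 1 is Nov.
Long rows with account=AC04, month=Nov: max(284, 455, 652) = 652.

652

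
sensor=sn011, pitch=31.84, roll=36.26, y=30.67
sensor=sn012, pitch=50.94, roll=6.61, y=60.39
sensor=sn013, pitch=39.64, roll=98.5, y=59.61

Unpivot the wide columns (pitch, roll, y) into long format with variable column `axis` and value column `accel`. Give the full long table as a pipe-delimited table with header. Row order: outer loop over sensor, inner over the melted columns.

| sensor | axis | accel |
| sn011 | pitch | 31.84 |
| sn011 | roll | 36.26 |
| sn011 | y | 30.67 |
| sn012 | pitch | 50.94 |
| sn012 | roll | 6.61 |
| sn012 | y | 60.39 |
| sn013 | pitch | 39.64 |
| sn013 | roll | 98.5 |
| sn013 | y | 59.61 |

Each (sensor, column) pair becomes one row: 3 × 3 = 9 rows.
For example, (sn011, pitch) → accel=31.84.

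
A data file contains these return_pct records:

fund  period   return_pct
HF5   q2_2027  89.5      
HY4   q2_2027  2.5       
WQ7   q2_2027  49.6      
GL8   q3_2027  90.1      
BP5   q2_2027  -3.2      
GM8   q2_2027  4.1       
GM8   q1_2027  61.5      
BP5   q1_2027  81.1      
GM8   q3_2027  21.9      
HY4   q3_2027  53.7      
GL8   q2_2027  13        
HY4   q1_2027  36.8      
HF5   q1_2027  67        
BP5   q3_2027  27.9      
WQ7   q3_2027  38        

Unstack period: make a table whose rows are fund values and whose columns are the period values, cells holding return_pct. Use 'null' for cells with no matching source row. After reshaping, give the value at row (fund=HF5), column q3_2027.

No long-format row has fund=HF5 and period=q3_2027, so the cell is null.

null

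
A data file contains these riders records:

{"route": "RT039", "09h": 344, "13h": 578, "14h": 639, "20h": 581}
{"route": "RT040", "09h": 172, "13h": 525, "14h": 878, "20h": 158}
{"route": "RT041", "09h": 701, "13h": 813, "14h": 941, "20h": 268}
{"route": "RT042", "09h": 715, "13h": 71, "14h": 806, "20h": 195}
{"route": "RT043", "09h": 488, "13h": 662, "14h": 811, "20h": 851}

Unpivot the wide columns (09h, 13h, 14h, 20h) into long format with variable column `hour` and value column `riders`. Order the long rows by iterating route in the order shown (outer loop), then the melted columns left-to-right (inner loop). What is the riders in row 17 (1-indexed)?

488

20 rows total (5 × 4). Row 17: index ⌊(17-1)/4⌋ = 4 into route → RT043; (17-1) mod 4 = 0 into the melted columns → 09h.
So row 17 is (RT043, 09h, 488); riders = 488.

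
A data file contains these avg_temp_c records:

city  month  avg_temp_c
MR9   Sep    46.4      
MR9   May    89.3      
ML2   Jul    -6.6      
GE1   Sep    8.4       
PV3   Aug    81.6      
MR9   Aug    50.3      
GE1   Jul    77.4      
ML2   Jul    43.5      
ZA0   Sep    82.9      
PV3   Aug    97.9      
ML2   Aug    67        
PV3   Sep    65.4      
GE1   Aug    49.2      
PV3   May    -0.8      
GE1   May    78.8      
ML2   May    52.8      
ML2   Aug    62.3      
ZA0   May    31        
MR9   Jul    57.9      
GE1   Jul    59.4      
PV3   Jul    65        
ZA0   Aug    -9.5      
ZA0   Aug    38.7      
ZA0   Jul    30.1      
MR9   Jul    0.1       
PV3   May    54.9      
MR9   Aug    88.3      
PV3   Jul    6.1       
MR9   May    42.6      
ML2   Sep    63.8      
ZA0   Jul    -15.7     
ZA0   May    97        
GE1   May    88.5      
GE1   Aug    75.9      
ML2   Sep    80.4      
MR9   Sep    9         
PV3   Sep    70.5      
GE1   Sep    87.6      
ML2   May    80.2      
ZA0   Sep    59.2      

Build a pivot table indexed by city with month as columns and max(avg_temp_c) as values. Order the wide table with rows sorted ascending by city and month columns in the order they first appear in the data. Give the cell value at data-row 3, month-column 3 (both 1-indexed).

57.9

With rows sorted ascending by city, row 3 is city=MR9. month columns in first-appearance order: Sep, May, Jul, Aug; column 3 is Jul.
Long rows with city=MR9, month=Jul: max(57.9, 0.1) = 57.9.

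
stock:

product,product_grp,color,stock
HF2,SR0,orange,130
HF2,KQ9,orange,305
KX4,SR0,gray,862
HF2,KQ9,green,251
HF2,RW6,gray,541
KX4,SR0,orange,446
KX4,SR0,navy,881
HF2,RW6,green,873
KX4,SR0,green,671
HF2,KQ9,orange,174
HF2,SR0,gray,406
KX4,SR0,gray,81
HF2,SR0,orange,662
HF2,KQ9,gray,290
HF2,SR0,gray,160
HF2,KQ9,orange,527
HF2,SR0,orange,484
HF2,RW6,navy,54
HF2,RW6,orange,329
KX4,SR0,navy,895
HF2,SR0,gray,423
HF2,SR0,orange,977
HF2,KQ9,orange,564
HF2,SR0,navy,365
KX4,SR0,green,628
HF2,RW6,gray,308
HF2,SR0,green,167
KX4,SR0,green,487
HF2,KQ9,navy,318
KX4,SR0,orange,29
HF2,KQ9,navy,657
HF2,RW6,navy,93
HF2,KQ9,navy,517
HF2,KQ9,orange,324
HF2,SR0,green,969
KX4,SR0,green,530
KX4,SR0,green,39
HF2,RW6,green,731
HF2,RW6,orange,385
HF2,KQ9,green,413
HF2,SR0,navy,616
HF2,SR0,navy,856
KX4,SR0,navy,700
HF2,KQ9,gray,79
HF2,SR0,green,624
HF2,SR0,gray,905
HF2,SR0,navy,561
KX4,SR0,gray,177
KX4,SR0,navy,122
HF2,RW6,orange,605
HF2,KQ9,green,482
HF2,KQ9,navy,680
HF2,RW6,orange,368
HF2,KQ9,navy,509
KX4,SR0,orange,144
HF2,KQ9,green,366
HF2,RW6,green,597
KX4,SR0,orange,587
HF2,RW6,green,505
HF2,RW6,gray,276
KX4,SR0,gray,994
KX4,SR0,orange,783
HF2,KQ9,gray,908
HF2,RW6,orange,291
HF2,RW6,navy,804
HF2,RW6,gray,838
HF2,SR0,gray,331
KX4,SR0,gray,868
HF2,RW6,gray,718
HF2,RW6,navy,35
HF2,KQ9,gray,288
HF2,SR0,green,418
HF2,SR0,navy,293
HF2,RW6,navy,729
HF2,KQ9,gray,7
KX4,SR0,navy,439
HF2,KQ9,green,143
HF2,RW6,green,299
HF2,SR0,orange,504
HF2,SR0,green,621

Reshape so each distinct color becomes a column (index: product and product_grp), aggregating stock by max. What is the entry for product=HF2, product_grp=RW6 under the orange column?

605

Rows with product=HF2, product_grp=RW6 and color=orange: stock values are 329, 385, 605, 368, 291.
max(329, 385, 605, 368, 291) = 605.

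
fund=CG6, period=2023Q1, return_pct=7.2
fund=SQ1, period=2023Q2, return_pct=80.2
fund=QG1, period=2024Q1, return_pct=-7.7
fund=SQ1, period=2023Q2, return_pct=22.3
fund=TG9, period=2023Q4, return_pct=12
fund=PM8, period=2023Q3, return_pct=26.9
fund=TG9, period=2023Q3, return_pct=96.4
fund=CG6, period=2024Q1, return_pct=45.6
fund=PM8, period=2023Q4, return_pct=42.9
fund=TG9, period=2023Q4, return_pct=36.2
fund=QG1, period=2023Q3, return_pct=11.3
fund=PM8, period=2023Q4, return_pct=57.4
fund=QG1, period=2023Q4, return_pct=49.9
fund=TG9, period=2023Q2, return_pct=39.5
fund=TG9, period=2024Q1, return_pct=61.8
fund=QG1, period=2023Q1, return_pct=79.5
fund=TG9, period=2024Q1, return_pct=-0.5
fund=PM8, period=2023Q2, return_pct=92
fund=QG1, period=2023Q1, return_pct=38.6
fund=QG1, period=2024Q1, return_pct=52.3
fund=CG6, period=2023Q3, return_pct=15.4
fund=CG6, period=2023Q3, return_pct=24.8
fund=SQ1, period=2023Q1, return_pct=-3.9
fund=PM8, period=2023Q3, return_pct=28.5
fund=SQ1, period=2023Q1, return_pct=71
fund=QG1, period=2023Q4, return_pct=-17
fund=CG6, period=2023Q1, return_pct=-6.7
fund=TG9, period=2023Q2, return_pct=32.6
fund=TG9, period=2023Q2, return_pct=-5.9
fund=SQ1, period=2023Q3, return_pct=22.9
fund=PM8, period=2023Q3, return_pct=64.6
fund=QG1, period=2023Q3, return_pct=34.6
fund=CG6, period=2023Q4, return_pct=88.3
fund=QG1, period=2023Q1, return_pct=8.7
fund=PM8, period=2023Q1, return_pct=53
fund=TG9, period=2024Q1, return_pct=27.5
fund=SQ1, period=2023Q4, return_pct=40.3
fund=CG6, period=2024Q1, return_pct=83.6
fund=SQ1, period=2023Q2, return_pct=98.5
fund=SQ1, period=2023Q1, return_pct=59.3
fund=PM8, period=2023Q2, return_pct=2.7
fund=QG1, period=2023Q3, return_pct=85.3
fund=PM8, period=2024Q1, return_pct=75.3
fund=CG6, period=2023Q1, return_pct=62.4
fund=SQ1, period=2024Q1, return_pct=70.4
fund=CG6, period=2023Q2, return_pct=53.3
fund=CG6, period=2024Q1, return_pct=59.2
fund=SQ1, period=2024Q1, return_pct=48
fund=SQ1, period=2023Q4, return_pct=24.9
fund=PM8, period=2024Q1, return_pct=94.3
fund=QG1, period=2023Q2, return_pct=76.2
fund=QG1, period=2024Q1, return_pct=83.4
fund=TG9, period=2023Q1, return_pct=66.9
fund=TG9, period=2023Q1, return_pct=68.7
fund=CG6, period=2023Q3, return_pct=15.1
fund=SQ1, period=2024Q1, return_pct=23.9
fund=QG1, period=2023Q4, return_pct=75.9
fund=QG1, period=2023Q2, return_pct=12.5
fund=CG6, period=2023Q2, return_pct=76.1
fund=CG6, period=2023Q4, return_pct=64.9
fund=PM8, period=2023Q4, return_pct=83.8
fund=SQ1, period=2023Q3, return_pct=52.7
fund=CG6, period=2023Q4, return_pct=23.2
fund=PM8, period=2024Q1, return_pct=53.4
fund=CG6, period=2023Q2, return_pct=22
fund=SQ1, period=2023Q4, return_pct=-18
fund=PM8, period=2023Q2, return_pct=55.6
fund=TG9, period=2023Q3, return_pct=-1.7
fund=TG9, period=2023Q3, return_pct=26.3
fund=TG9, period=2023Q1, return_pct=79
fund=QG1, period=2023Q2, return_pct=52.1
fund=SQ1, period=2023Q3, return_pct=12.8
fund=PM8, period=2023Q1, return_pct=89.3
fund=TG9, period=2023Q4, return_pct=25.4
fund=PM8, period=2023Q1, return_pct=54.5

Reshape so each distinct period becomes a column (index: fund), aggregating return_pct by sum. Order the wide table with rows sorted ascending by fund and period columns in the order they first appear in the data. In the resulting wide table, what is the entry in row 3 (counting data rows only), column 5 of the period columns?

With rows sorted ascending by fund, row 3 is fund=QG1. period columns in first-appearance order: 2023Q1, 2023Q2, 2024Q1, 2023Q4, 2023Q3; column 5 is 2023Q3.
Long rows with fund=QG1, period=2023Q3: 11.3 + 34.6 + 85.3 = 131.2.

131.2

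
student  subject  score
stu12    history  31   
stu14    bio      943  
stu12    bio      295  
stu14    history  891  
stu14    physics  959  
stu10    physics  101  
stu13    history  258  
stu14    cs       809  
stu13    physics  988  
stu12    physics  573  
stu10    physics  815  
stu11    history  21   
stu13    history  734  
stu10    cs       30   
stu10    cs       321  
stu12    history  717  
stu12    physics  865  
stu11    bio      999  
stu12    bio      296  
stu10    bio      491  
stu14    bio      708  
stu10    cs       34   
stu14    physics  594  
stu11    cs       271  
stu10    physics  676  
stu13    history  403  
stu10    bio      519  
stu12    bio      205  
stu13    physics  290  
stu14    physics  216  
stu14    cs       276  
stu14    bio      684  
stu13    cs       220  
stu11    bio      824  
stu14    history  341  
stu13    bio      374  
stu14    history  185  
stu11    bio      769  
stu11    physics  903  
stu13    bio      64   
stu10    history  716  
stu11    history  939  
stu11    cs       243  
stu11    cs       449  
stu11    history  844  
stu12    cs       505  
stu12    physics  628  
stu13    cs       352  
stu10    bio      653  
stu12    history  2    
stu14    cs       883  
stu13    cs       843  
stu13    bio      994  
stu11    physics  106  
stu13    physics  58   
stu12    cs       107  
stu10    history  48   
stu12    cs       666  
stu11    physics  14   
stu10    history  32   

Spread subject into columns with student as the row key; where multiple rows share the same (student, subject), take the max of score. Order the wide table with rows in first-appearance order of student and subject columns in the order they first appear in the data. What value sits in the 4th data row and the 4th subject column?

843

With rows in first-appearance order of student, row 4 is student=stu13. subject columns in first-appearance order: history, bio, physics, cs; column 4 is cs.
Long rows with student=stu13, subject=cs: max(220, 352, 843) = 843.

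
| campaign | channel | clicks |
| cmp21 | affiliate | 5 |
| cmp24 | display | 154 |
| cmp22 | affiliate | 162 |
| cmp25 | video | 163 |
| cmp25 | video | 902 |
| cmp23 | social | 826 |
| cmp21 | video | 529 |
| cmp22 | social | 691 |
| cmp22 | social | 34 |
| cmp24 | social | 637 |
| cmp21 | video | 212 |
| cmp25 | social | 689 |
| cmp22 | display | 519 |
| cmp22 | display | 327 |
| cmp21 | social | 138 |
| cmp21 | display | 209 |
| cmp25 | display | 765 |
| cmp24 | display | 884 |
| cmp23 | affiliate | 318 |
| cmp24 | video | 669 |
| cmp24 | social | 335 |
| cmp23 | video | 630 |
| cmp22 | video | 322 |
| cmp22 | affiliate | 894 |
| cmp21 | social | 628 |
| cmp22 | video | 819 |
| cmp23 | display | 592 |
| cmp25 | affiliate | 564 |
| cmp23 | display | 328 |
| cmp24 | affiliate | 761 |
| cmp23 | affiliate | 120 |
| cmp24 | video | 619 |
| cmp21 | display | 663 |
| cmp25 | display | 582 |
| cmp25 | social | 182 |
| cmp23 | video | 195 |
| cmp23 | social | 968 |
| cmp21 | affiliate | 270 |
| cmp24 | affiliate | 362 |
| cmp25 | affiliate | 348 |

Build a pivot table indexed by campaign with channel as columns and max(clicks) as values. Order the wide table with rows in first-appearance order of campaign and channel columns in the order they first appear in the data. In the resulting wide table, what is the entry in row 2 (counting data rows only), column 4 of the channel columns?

With rows in first-appearance order of campaign, row 2 is campaign=cmp24. channel columns in first-appearance order: affiliate, display, video, social; column 4 is social.
Long rows with campaign=cmp24, channel=social: max(637, 335) = 637.

637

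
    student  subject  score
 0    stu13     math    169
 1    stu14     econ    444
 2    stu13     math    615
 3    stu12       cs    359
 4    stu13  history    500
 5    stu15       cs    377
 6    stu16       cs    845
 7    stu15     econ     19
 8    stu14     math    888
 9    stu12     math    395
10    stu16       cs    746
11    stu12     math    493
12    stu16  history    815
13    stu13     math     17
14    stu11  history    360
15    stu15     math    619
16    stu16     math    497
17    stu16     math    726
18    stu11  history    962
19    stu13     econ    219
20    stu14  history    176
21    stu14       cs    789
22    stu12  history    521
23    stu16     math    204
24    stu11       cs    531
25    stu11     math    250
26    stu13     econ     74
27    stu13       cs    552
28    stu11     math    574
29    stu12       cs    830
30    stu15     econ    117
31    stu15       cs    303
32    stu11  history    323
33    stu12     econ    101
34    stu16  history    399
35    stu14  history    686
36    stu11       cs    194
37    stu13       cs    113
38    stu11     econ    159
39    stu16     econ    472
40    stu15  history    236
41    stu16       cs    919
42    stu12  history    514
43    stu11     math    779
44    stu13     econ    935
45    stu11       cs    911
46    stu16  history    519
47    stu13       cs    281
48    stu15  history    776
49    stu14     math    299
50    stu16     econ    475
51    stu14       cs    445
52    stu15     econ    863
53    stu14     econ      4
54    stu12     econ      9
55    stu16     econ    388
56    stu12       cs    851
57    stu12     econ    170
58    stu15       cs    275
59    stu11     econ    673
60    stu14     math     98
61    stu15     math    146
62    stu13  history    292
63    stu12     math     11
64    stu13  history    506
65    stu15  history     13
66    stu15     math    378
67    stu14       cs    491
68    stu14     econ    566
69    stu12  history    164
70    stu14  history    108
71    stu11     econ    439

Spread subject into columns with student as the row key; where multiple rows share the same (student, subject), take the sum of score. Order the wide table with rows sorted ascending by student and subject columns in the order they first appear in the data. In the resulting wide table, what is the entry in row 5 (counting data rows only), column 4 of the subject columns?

1025

With rows sorted ascending by student, row 5 is student=stu15. subject columns in first-appearance order: math, econ, cs, history; column 4 is history.
Long rows with student=stu15, subject=history: 236 + 776 + 13 = 1025.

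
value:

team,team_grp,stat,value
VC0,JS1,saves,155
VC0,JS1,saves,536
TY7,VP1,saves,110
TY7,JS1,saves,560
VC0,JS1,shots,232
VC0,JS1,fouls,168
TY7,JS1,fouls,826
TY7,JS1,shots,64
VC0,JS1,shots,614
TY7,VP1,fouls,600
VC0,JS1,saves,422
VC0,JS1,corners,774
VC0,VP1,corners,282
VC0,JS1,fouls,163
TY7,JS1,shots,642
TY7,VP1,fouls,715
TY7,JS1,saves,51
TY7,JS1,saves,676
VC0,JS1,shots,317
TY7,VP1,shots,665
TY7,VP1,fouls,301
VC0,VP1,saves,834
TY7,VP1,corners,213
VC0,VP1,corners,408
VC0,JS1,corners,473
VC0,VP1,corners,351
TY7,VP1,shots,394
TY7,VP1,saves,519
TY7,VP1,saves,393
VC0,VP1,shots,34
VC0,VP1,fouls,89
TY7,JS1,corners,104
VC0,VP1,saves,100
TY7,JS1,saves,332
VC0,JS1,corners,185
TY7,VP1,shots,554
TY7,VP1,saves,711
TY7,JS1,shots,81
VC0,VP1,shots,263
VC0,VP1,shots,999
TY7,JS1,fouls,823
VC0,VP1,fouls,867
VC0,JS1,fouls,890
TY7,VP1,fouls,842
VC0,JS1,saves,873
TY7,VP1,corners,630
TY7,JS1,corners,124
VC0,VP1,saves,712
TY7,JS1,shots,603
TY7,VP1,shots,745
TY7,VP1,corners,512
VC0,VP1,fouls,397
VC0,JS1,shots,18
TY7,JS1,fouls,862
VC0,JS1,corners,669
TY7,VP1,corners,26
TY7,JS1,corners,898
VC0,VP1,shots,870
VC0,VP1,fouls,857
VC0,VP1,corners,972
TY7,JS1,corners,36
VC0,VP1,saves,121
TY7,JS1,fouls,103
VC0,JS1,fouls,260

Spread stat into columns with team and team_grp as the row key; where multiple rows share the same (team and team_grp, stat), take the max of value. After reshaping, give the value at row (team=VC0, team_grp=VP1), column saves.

Rows with team=VC0, team_grp=VP1 and stat=saves: value values are 834, 100, 712, 121.
max(834, 100, 712, 121) = 834.

834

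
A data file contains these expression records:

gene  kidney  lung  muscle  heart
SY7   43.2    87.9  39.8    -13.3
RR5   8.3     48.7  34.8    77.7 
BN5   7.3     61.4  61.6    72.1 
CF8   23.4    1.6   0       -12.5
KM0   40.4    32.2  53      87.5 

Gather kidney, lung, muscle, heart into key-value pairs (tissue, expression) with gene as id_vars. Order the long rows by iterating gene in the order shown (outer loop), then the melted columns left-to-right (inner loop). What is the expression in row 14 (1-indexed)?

20 rows total (5 × 4). Row 14: index ⌊(14-1)/4⌋ = 3 into gene → CF8; (14-1) mod 4 = 1 into the melted columns → lung.
So row 14 is (CF8, lung, 1.6); expression = 1.6.

1.6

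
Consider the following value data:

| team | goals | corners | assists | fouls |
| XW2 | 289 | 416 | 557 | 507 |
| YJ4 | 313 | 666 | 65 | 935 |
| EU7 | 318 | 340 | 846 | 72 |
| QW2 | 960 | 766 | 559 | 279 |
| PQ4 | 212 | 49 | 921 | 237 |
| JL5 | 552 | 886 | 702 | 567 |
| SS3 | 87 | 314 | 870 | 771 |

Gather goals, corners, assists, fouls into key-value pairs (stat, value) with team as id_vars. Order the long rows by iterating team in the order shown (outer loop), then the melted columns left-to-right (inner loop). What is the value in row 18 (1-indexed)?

49

28 rows total (7 × 4). Row 18: index ⌊(18-1)/4⌋ = 4 into team → PQ4; (18-1) mod 4 = 1 into the melted columns → corners.
So row 18 is (PQ4, corners, 49); value = 49.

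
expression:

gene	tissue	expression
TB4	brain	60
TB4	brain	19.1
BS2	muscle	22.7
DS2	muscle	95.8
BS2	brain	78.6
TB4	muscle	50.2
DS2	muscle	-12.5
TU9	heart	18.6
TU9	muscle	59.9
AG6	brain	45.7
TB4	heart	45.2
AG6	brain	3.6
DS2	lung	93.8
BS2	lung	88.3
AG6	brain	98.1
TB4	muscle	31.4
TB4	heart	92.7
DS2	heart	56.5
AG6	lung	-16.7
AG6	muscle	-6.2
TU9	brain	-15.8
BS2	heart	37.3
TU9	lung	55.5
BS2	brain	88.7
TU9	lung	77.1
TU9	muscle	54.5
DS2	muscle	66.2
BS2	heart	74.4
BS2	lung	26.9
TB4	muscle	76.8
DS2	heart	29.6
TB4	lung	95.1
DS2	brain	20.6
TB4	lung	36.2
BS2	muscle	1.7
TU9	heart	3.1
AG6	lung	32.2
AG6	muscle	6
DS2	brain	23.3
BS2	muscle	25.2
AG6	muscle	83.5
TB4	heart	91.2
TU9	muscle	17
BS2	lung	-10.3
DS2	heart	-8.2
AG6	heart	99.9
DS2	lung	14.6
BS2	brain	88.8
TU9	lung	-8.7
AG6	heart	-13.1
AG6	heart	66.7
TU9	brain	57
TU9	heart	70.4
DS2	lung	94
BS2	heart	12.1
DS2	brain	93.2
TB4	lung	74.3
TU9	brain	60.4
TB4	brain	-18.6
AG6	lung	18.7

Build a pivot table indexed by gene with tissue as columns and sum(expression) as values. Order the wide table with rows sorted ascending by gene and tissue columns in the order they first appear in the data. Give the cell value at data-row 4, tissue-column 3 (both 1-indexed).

With rows sorted ascending by gene, row 4 is gene=TB4. tissue columns in first-appearance order: brain, muscle, heart, lung; column 3 is heart.
Long rows with gene=TB4, tissue=heart: 45.2 + 92.7 + 91.2 = 229.1.

229.1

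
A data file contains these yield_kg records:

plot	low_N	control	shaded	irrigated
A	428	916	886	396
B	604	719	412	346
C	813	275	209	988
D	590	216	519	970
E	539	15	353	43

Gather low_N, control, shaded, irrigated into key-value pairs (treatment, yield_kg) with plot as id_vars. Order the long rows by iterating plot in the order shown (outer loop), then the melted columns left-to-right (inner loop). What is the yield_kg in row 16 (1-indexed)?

970

20 rows total (5 × 4). Row 16: index ⌊(16-1)/4⌋ = 3 into plot → D; (16-1) mod 4 = 3 into the melted columns → irrigated.
So row 16 is (D, irrigated, 970); yield_kg = 970.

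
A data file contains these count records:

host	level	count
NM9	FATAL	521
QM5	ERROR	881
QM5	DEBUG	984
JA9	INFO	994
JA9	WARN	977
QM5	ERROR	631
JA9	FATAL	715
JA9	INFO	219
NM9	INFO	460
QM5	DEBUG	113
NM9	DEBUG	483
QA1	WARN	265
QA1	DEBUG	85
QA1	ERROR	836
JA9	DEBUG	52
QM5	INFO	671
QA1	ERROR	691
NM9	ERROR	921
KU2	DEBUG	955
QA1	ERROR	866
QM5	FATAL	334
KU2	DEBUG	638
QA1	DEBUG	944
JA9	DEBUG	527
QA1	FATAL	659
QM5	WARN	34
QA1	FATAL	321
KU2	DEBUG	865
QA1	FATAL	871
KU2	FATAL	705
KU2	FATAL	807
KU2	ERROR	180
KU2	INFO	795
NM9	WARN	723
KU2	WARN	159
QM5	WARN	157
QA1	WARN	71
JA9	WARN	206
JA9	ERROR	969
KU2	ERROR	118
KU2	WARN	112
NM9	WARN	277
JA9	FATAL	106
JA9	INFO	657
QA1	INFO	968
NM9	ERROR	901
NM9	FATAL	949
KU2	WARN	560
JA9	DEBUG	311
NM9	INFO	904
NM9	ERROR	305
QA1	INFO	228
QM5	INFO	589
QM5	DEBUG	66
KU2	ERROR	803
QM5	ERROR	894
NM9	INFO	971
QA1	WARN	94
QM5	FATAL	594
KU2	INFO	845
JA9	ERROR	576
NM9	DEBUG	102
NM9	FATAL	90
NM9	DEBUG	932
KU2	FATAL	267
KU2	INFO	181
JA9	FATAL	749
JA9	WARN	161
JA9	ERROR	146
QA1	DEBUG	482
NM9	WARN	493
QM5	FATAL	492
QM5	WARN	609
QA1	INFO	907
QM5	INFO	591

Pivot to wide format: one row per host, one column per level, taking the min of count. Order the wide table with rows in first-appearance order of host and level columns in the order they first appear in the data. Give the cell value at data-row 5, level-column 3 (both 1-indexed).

With rows in first-appearance order of host, row 5 is host=KU2. level columns in first-appearance order: FATAL, ERROR, DEBUG, INFO, WARN; column 3 is DEBUG.
Long rows with host=KU2, level=DEBUG: min(955, 638, 865) = 638.

638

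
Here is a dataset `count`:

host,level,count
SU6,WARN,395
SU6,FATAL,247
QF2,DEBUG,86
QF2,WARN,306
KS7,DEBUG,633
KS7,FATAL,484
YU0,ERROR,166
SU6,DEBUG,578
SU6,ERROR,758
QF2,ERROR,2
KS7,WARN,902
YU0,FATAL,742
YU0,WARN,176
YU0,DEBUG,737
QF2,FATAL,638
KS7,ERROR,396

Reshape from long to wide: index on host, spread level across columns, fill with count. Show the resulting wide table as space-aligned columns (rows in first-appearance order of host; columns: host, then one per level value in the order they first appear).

Columns: host plus the 4 distinct level values (WARN, FATAL, DEBUG, ERROR).
For example, row SU6 column WARN takes count=395 from the long row (SU6, WARN).

host  WARN  FATAL  DEBUG  ERROR
SU6   395   247    578    758  
QF2   306   638    86     2    
KS7   902   484    633    396  
YU0   176   742    737    166  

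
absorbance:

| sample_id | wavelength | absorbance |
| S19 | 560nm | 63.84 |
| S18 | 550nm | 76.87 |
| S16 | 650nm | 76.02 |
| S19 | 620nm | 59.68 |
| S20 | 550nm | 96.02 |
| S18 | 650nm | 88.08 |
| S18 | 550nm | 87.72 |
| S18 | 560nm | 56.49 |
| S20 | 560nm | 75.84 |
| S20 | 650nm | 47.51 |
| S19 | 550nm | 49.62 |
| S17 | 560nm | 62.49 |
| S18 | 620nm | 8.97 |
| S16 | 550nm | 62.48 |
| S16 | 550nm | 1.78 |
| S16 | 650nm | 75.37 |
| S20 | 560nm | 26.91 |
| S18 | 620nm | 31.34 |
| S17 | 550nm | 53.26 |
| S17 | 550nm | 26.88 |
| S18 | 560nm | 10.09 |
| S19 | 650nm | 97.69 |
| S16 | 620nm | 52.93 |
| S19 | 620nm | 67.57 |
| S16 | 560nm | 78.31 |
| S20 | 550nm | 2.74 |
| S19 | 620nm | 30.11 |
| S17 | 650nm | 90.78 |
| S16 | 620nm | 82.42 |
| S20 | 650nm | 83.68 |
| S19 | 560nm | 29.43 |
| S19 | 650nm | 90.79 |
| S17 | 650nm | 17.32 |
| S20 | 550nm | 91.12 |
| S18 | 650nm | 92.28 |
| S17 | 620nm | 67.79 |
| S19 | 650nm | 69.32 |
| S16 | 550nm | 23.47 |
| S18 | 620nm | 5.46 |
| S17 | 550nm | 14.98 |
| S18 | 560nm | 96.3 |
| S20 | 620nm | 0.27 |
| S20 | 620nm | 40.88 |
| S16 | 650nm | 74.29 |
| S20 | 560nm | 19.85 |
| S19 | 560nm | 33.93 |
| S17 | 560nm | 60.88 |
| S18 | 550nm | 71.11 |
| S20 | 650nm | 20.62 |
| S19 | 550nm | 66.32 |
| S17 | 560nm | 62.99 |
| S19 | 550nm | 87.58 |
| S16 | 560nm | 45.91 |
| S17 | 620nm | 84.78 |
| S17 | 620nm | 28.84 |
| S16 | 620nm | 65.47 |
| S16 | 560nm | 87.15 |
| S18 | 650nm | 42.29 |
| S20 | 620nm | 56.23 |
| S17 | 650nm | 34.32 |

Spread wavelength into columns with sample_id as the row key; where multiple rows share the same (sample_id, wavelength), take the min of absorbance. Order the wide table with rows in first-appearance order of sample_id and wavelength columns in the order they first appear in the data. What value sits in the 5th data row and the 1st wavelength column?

60.88

With rows in first-appearance order of sample_id, row 5 is sample_id=S17. wavelength columns in first-appearance order: 560nm, 550nm, 650nm, 620nm; column 1 is 560nm.
Long rows with sample_id=S17, wavelength=560nm: min(62.49, 60.88, 62.99) = 60.88.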